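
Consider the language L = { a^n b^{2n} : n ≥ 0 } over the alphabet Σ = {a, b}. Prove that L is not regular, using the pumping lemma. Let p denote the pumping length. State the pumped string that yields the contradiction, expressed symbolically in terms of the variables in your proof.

Toward a contradiction, assume L is regular with pumping length p.
Take w = a^p b^{2p}. Then w ∈ L and |w| = 3p ≥ p.
The pumping lemma gives a decomposition w = xyz where |xy| ≤ p and y is nonempty.
Because |xy| ≤ p and w begins with p copies of a, we have y = a^k with 1 ≤ k ≤ p.
Pump with i = 2: xy^2z = a^{p+k} b^{2p}. For this to lie in L we would need 2p = 2(p+k), which forces k = 0. But k ≥ 1, so xy^2z ∉ L.
This contradicts the pumping lemma, so L is not regular.

a^{p+k} b^{2p}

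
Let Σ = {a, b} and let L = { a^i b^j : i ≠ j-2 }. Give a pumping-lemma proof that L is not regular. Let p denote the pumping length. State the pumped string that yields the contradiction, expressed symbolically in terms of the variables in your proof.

Assume L is regular; let p be its pumping constant.
Choose w = a^p b^{p+p!+2}. Since p ≠ (p+p!+2)-2 = p+p!, w ∈ L; and |w| ≥ p.
By the pumping lemma, w = xyz with |xy| ≤ p and |y| ≥ 1.
Because |xy| ≤ p and w begins with p copies of a, we have y = a^k with 1 ≤ k ≤ p.
Since 1 ≤ k ≤ p, k divides p!; set t = 1 + p!/k. Then xy^t z has p + (p!/k)·k = p + p! copies of a. Now the a-count is p+p! and (b-count)-2 = (p+p!+2)-2 = p+p!, so i ≠ j-2 fails. So xy^t z = a^{p+p!} b^{p+p!+2} ∉ L.
This contradicts the pumping lemma, so L is not regular.

a^{p+p!} b^{p+p!+2}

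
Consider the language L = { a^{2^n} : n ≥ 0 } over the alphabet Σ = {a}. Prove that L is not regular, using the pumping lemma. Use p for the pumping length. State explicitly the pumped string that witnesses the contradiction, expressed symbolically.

Suppose for contradiction that L is regular, and let p be the pumping length.
Take w = a^{2^p} ∈ L with |w| = 2^p ≥ p.
Write w = xyz as guaranteed by the lemma, with |xy| ≤ p and y is nonempty.
Then y = a^k for some k with 1 ≤ k ≤ p.
Pump with i = 2: xy^2z = a^{2^p+k}. Since 1 ≤ k ≤ p < 2^p, we have 2^p < 2^p+k < 2^{p+1}, so 2^p+k is not a power of 2. So xy^2z ∉ L.
This contradicts the pumping lemma, so L is not regular.

a^{2^p+k}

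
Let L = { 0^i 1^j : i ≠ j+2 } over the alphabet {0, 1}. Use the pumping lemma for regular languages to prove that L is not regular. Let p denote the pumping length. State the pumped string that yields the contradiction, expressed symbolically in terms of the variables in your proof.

Assume L is regular. Let p be the pumping length given by the pumping lemma.
Choose w = 0^p 1^{p+p!-2}. Since p ≠ (p+p!-2)+2 = p+p!, w ∈ L; and |w| ≥ p.
Write w = xyz as guaranteed by the lemma, with |xy| ≤ p and |y| ≥ 1.
The first p characters of w are 0's, so xy (and hence y) consists only of 0's. Write y = 0^k, 1 ≤ k ≤ p.
Since 1 ≤ k ≤ p, k divides p!; set t = 1 + p!/k. Then xy^t z has p + (p!/k)·k = p + p! copies of 0. Now the 0-count is p+p! and (1-count)+2 = (p+p!-2)+2 = p+p!, so i ≠ j+2 fails. So xy^t z = 0^{p+p!} 1^{p+p!-2} ∉ L.
This contradicts the pumping lemma, so L is not regular.

0^{p+p!} 1^{p+p!-2}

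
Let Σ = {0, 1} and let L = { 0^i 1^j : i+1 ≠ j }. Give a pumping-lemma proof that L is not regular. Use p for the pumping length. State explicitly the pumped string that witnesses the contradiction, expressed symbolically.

0^{p+p!} 1^{p+p!+1}

Assume L is regular. Let p be the pumping length given by the pumping lemma.
Choose w = 0^p 1^{p+p!+1}. Since p ≠ (p+p!+1)-1 = p+p!, w ∈ L; and |w| ≥ p.
Write w = xyz as guaranteed by the lemma, with |xy| ≤ p and y is nonempty.
The first p characters of w are 0's, so xy (and hence y) consists only of 0's. Write y = 0^k, 1 ≤ k ≤ p.
Since 1 ≤ k ≤ p, k divides p!; set t = 1 + p!/k. Then xy^t z has p + (p!/k)·k = p + p! copies of 0. Now the 0-count is p+p! and (1-count)-1 = (p+p!+1)-1 = p+p!, so i+1 ≠ j fails. So xy^t z = 0^{p+p!} 1^{p+p!+1} ∉ L.
This contradicts the pumping lemma, so L is not regular.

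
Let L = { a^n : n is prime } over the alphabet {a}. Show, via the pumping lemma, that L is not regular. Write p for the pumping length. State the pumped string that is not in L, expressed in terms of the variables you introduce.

a^{q(1+k)}

Assume L is regular. Let p be the pumping length given by the pumping lemma.
Let q be a prime with q ≥ p+2 (infinitely many primes exist), and take w = a^q ∈ L with |w| = q ≥ p.
By the pumping lemma, w = xyz with |xy| ≤ p and y is nonempty.
Then y = a^k for some k with 1 ≤ k ≤ p.
Since 1 ≤ k ≤ p, |xz| = q-k. Pump with i = q+1: |xy^{q+1}z| = (q-k)+(q+1)k = q+qk = q(1+k), which is composite (both factors ≥ 2). So xy^{q+1}z = a^{q(1+k)} ∉ L.
Contradiction. Therefore L is not regular.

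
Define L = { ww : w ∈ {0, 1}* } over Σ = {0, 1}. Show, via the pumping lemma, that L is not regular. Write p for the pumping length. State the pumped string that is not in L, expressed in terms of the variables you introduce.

0^{p+k} 1^p 0^p 1^p

Assume L is regular; let p be its pumping constant.
Take w = 0^p 1^p 0^p 1^p = uu where u = 0^p1^p; then w ∈ L and |w| = 4p ≥ p.
The pumping lemma gives a decomposition w = xyz where |xy| ≤ p and y is nonempty.
The first p characters of w are 0's, so xy (and hence y) consists only of 0's. Write y = 0^k, 1 ≤ k ≤ p.
Pump with i = 2: xy^2z = 0^{p+k} 1^p 0^p 1^p, of length 4p+k. Suppose this equals vv. The string starts with 0 and ends with 1, so v does too; thus the boundary between the two copies of v is a 1→0 transition. There is exactly one such transition, at position 2p+k, so |v| = 2p+k and |vv| = 4p+2k ≠ 4p+k since k ≥ 1. So xy^2z ∉ L.
This contradicts the pumping lemma, so L is not regular.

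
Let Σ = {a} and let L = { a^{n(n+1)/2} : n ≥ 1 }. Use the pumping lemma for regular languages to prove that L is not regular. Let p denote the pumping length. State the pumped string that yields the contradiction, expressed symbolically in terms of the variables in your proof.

a^{p(p+1)/2+k}

Assume L is regular. Let p be the pumping length given by the pumping lemma.
Take w = a^{p(p+1)/2} ∈ L with |w| = p(p+1)/2 ≥ p.
The pumping lemma gives a decomposition w = xyz where |xy| ≤ p and y is nonempty.
Then y = a^k for some k with 1 ≤ k ≤ p.
Pump with i = 2: xy^2z = a^{p(p+1)/2+k}. Since 1 ≤ k ≤ p, p(p+1)/2 < p(p+1)/2+k ≤ p(p+1)/2+p < (p+1)(p+2)/2, so p(p+1)/2+k is strictly between consecutive triangular numbers. So xy^2z ∉ L.
This is a contradiction; hence L is not regular.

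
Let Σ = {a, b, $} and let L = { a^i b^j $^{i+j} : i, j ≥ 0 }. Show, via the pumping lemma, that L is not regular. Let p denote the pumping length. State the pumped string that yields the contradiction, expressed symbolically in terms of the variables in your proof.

Assume L is regular; let p be its pumping constant.
Take w = a^p b^p $^{2p} ∈ L (with i=j=p, i+j=2p), |w| = 4p ≥ p.
Write w = xyz as guaranteed by the lemma, with |xy| ≤ p and |y| > 0.
Because |xy| ≤ p and w begins with p copies of a, we have y = a^k with 1 ≤ k ≤ p.
Consider xy^2z = a^{p+k} b^p $^{2p}. Now the a- and b-counts sum to 2p+k, but the $-count is 2p ≠ 2p+k. So xy^2z ∉ L.
Contradiction. Therefore L is not regular.

a^{p+k} b^p $^{2p}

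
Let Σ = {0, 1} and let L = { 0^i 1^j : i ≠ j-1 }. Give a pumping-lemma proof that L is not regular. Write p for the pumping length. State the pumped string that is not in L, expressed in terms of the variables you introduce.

Assume L is regular; let p be its pumping constant.
Choose w = 0^p 1^{p+p!+1}. Since p ≠ (p+p!+1)-1 = p+p!, w ∈ L; and |w| ≥ p.
The pumping lemma gives a decomposition w = xyz where |xy| ≤ p and y is nonempty.
The first p characters of w are 0's, so xy (and hence y) consists only of 0's. Write y = 0^k, 1 ≤ k ≤ p.
Since 1 ≤ k ≤ p, k divides p!; set t = 1 + p!/k. Then xy^t z has p + (p!/k)·k = p + p! copies of 0. Now the 0-count is p+p! and (1-count)-1 = (p+p!+1)-1 = p+p!, so i ≠ j-1 fails. So xy^t z = 0^{p+p!} 1^{p+p!+1} ∉ L.
This contradicts the pumping lemma, so L is not regular.

0^{p+p!} 1^{p+p!+1}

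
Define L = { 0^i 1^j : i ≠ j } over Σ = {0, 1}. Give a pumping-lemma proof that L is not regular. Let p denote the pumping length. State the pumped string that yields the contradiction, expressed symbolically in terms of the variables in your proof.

0^{p+p!} 1^{p+p!}

Assume L is regular. Let p be the pumping length given by the pumping lemma.
Choose w = 0^p 1^{p+p!}. Since p ≠ p+p!, w ∈ L; and |w| ≥ p.
Write w = xyz as guaranteed by the lemma, with |xy| ≤ p and |y| > 0.
The first p characters of w are 0's, so xy (and hence y) consists only of 0's. Write y = 0^k, 1 ≤ k ≤ p.
Since 1 ≤ k ≤ p, k divides p!; set t = 1 + p!/k. Then xy^t z has p + (p!/k)·k = p + p! copies of 0. Now the 0-count equals the 1-count, so i ≠ j fails. So xy^t z = 0^{p+p!} 1^{p+p!} ∉ L.
This contradicts the pumping lemma, so L is not regular.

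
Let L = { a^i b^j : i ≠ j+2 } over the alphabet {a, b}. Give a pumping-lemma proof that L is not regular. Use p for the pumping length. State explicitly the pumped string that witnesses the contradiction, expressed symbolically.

Toward a contradiction, assume L is regular with pumping length p.
Choose w = a^p b^{p+p!-2}. Since p ≠ (p+p!-2)+2 = p+p!, w ∈ L; and |w| ≥ p.
By the pumping lemma, w = xyz with |xy| ≤ p and |y| > 0.
Since the first p symbols of w are all a's and |xy| ≤ p, y lies entirely in the leading a-block: y = a^k for some k with 1 ≤ k ≤ p.
Since 1 ≤ k ≤ p, k divides p!; set t = 1 + p!/k. Then xy^t z has p + (p!/k)·k = p + p! copies of a. Now the a-count is p+p! and (b-count)+2 = (p+p!-2)+2 = p+p!, so i ≠ j+2 fails. So xy^t z = a^{p+p!} b^{p+p!-2} ∉ L.
Contradiction. Therefore L is not regular.

a^{p+p!} b^{p+p!-2}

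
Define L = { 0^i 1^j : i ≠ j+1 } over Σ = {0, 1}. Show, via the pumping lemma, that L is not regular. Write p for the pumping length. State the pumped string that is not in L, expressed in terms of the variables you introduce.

0^{p+p!} 1^{p+p!-1}

Suppose for contradiction that L is regular, and let p be the pumping length.
Choose w = 0^p 1^{p+p!-1}. Since p ≠ (p+p!-1)+1 = p+p!, w ∈ L; and |w| ≥ p.
The pumping lemma gives a decomposition w = xyz where |xy| ≤ p and |y| ≥ 1.
Since the first p symbols of w are all 0's and |xy| ≤ p, y lies entirely in the leading 0-block: y = 0^k for some k with 1 ≤ k ≤ p.
Since 1 ≤ k ≤ p, k divides p!; set t = 1 + p!/k. Then xy^t z has p + (p!/k)·k = p + p! copies of 0. Now the 0-count is p+p! and (1-count)+1 = (p+p!-1)+1 = p+p!, so i ≠ j+1 fails. So xy^t z = 0^{p+p!} 1^{p+p!-1} ∉ L.
This is a contradiction; hence L is not regular.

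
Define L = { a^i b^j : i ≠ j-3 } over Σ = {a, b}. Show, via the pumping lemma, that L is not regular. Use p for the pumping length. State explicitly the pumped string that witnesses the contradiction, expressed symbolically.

Assume L is regular. Let p be the pumping length given by the pumping lemma.
Choose w = a^p b^{p+p!+3}. Since p ≠ (p+p!+3)-3 = p+p!, w ∈ L; and |w| ≥ p.
Write w = xyz as guaranteed by the lemma, with |xy| ≤ p and |y| ≥ 1.
The first p characters of w are a's, so xy (and hence y) consists only of a's. Write y = a^k, 1 ≤ k ≤ p.
Since 1 ≤ k ≤ p, k divides p!; set t = 1 + p!/k. Then xy^t z has p + (p!/k)·k = p + p! copies of a. Now the a-count is p+p! and (b-count)-3 = (p+p!+3)-3 = p+p!, so i ≠ j-3 fails. So xy^t z = a^{p+p!} b^{p+p!+3} ∉ L.
Contradiction. Therefore L is not regular.

a^{p+p!} b^{p+p!+3}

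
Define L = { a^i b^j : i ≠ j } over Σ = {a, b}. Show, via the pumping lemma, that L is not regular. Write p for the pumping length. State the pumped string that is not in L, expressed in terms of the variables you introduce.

a^{p+p!} b^{p+p!}

Assume L is regular. Let p be the pumping length given by the pumping lemma.
Choose w = a^p b^{p+p!}. Since p ≠ p+p!, w ∈ L; and |w| ≥ p.
Write w = xyz as guaranteed by the lemma, with |xy| ≤ p and |y| ≥ 1.
The first p characters of w are a's, so xy (and hence y) consists only of a's. Write y = a^k, 1 ≤ k ≤ p.
Since 1 ≤ k ≤ p, k divides p!; set t = 1 + p!/k. Then xy^t z has p + (p!/k)·k = p + p! copies of a. Now the a-count equals the b-count, so i ≠ j fails. So xy^t z = a^{p+p!} b^{p+p!} ∉ L.
Contradiction. Therefore L is not regular.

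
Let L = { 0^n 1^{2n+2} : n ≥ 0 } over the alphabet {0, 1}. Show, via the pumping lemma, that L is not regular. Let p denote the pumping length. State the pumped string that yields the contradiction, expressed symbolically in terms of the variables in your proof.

0^{p+k} 1^{2p+2}

Assume L is regular; let p be its pumping constant.
Take w = 0^p 1^{2p+2}. Then w ∈ L and |w| = 3p+2 ≥ p.
By the pumping lemma, w = xyz with |xy| ≤ p and |y| ≥ 1.
Since the first p symbols of w are all 0's and |xy| ≤ p, y lies entirely in the leading 0-block: y = 0^k for some k with 1 ≤ k ≤ p.
Pump with i = 2: xy^2z = 0^{p+k} 1^{2p+2}. For this to lie in L we would need 2p+2 = 2(p+k)+2, which forces k = 0. But k ≥ 1, so xy^2z ∉ L.
Contradiction. Therefore L is not regular.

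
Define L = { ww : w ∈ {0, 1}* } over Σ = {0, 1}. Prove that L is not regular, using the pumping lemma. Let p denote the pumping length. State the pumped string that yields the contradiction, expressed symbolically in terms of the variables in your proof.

Assume L is regular; let p be its pumping constant.
Take w = 0^p 1^p 0^p 1^p = uu where u = 0^p1^p; then w ∈ L and |w| = 4p ≥ p.
Write w = xyz as guaranteed by the lemma, with |xy| ≤ p and |y| > 0.
The first p characters of w are 0's, so xy (and hence y) consists only of 0's. Write y = 0^k, 1 ≤ k ≤ p.
Pump with i = 2: xy^2z = 0^{p+k} 1^p 0^p 1^p, of length 4p+k. Suppose this equals vv. The string starts with 0 and ends with 1, so v does too; thus the boundary between the two copies of v is a 1→0 transition. There is exactly one such transition, at position 2p+k, so |v| = 2p+k and |vv| = 4p+2k ≠ 4p+k since k ≥ 1. So xy^2z ∉ L.
Contradiction. Therefore L is not regular.

0^{p+k} 1^p 0^p 1^p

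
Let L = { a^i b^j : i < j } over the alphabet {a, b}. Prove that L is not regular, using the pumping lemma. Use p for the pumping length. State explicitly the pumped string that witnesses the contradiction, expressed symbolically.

a^{p+k} b^{p+1}

Assume L is regular. Let p be the pumping length given by the pumping lemma.
Choose w = a^p b^{p+1} ∈ L, with |w| = 2p+1 ≥ p.
By the pumping lemma, w = xyz with |xy| ≤ p and |y| ≥ 1.
Because |xy| ≤ p and w begins with p copies of a, we have y = a^k with 1 ≤ k ≤ p.
Consider xy^2z = a^{p+k} b^{p+1}. Since k ≥ 1, the a-count p+k is at least p+1, so i < j fails; thus xy^2z ∉ L.
This contradicts the pumping lemma, so L is not regular.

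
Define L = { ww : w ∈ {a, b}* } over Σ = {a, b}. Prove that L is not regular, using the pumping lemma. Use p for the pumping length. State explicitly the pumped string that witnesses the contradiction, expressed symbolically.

Toward a contradiction, assume L is regular with pumping length p.
Take w = a^p b^p a^p b^p = uu where u = a^pb^p; then w ∈ L and |w| = 4p ≥ p.
The pumping lemma gives a decomposition w = xyz where |xy| ≤ p and |y| ≥ 1.
Because |xy| ≤ p and w begins with p copies of a, we have y = a^k with 1 ≤ k ≤ p.
Pump with i = 2: xy^2z = a^{p+k} b^p a^p b^p, of length 4p+k. Suppose this equals vv. The string starts with a and ends with b, so v does too; thus the boundary between the two copies of v is a b→a transition. There is exactly one such transition, at position 2p+k, so |v| = 2p+k and |vv| = 4p+2k ≠ 4p+k since k ≥ 1. So xy^2z ∉ L.
This contradicts the pumping lemma, so L is not regular.

a^{p+k} b^p a^p b^p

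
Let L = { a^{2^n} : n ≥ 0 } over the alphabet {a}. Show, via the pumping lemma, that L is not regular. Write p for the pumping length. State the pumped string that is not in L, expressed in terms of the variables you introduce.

a^{2^p+k}

Assume L is regular; let p be its pumping constant.
Take w = a^{2^p} ∈ L with |w| = 2^p ≥ p.
The pumping lemma gives a decomposition w = xyz where |xy| ≤ p and y is nonempty.
Then y = a^k for some k with 1 ≤ k ≤ p.
Pump with i = 2: xy^2z = a^{2^p+k}. Since 1 ≤ k ≤ p < 2^p, we have 2^p < 2^p+k < 2^{p+1}, so 2^p+k is not a power of 2. So xy^2z ∉ L.
This contradicts the pumping lemma, so L is not regular.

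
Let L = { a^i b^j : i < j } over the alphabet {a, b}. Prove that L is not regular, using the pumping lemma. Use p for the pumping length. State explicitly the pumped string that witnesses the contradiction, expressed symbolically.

a^{p+k} b^{p+1}

Assume L is regular. Let p be the pumping length given by the pumping lemma.
Choose w = a^p b^{p+1} ∈ L, with |w| = 2p+1 ≥ p.
Write w = xyz as guaranteed by the lemma, with |xy| ≤ p and |y| > 0.
Since the first p symbols of w are all a's and |xy| ≤ p, y lies entirely in the leading a-block: y = a^k for some k with 1 ≤ k ≤ p.
Consider xy^2z = a^{p+k} b^{p+1}. Since k ≥ 1, the a-count p+k is at least p+1, so i < j fails; thus xy^2z ∉ L.
This is a contradiction; hence L is not regular.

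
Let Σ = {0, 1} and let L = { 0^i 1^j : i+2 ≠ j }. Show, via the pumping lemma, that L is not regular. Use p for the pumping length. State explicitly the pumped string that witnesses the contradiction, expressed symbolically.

Assume L is regular. Let p be the pumping length given by the pumping lemma.
Choose w = 0^p 1^{p+p!+2}. Since p ≠ (p+p!+2)-2 = p+p!, w ∈ L; and |w| ≥ p.
The pumping lemma gives a decomposition w = xyz where |xy| ≤ p and |y| > 0.
The first p characters of w are 0's, so xy (and hence y) consists only of 0's. Write y = 0^k, 1 ≤ k ≤ p.
Since 1 ≤ k ≤ p, k divides p!; set t = 1 + p!/k. Then xy^t z has p + (p!/k)·k = p + p! copies of 0. Now the 0-count is p+p! and (1-count)-2 = (p+p!+2)-2 = p+p!, so i+2 ≠ j fails. So xy^t z = 0^{p+p!} 1^{p+p!+2} ∉ L.
This contradicts the pumping lemma, so L is not regular.

0^{p+p!} 1^{p+p!+2}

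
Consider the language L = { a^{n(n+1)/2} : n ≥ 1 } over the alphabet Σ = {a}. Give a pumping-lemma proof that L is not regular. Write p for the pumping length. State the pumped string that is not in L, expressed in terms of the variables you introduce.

Assume L is regular; let p be its pumping constant.
Take w = a^{p(p+1)/2} ∈ L with |w| = p(p+1)/2 ≥ p.
By the pumping lemma, w = xyz with |xy| ≤ p and y is nonempty.
Then y = a^k for some k with 1 ≤ k ≤ p.
Pump with i = 2: xy^2z = a^{p(p+1)/2+k}. Since 1 ≤ k ≤ p, p(p+1)/2 < p(p+1)/2+k ≤ p(p+1)/2+p < (p+1)(p+2)/2, so p(p+1)/2+k is strictly between consecutive triangular numbers. So xy^2z ∉ L.
This is a contradiction; hence L is not regular.

a^{p(p+1)/2+k}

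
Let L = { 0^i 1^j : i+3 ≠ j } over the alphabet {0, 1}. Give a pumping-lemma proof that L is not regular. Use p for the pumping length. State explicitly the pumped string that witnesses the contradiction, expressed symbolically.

Suppose for contradiction that L is regular, and let p be the pumping length.
Choose w = 0^p 1^{p+p!+3}. Since p ≠ (p+p!+3)-3 = p+p!, w ∈ L; and |w| ≥ p.
The pumping lemma gives a decomposition w = xyz where |xy| ≤ p and |y| > 0.
Since the first p symbols of w are all 0's and |xy| ≤ p, y lies entirely in the leading 0-block: y = 0^k for some k with 1 ≤ k ≤ p.
Since 1 ≤ k ≤ p, k divides p!; set t = 1 + p!/k. Then xy^t z has p + (p!/k)·k = p + p! copies of 0. Now the 0-count is p+p! and (1-count)-3 = (p+p!+3)-3 = p+p!, so i+3 ≠ j fails. So xy^t z = 0^{p+p!} 1^{p+p!+3} ∉ L.
This contradicts the pumping lemma, so L is not regular.

0^{p+p!} 1^{p+p!+3}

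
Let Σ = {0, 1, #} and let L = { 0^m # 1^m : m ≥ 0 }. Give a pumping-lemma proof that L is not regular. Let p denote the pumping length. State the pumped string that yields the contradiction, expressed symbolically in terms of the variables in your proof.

0^{p+k} # 1^p

Assume L is regular. Let p be the pumping length given by the pumping lemma.
Take w = 0^p # 1^p ∈ L with |w| = 2p+1 ≥ p.
By the pumping lemma, w = xyz with |xy| ≤ p and y is nonempty.
The first p characters of w are 0's, so xy (and hence y) consists only of 0's. Write y = 0^k, 1 ≤ k ≤ p.
Pump with i = 2: xy^2z = 0^{p+k} # 1^p, which would require p+k = p. But k ≥ 1, so xy^2z ∉ L.
This is a contradiction; hence L is not regular.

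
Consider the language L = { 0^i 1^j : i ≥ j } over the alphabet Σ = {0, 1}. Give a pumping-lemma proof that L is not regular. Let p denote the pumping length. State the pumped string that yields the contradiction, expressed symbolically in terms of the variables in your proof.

0^{p-k} 1^p

Toward a contradiction, assume L is regular with pumping length p.
Choose w = 0^p 1^p ∈ L, with |w| = 2p ≥ p.
Write w = xyz as guaranteed by the lemma, with |xy| ≤ p and |y| > 0.
The first p characters of w are 0's, so xy (and hence y) consists only of 0's. Write y = 0^k, 1 ≤ k ≤ p.
Consider xy^0z = xz = 0^{p-k} 1^p. Since k ≥ 1, the 0-count p-k is less than p, so i ≥ j fails; thus xz ∉ L.
This is a contradiction; hence L is not regular.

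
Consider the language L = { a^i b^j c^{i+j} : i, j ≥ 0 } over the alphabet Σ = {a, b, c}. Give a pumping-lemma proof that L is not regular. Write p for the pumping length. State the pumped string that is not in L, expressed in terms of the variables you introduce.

Toward a contradiction, assume L is regular with pumping length p.
Take w = a^p b^p c^{2p} ∈ L (with i=j=p, i+j=2p), |w| = 4p ≥ p.
By the pumping lemma, w = xyz with |xy| ≤ p and |y| ≥ 1.
Since the first p symbols of w are all a's and |xy| ≤ p, y lies entirely in the leading a-block: y = a^k for some k with 1 ≤ k ≤ p.
Consider xy^2z = a^{p+k} b^p c^{2p}. Now the a- and b-counts sum to 2p+k, but the c-count is 2p ≠ 2p+k. So xy^2z ∉ L.
This contradicts the pumping lemma, so L is not regular.

a^{p+k} b^p c^{2p}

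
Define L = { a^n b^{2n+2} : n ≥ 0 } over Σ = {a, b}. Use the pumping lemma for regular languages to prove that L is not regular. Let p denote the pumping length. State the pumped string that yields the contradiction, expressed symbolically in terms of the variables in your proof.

a^{p+k} b^{2p+2}

Assume L is regular. Let p be the pumping length given by the pumping lemma.
Let w = a^p b^{2p+2} ∈ L; note |w| = 3p+2 ≥ p.
Write w = xyz as guaranteed by the lemma, with |xy| ≤ p and y is nonempty.
Because |xy| ≤ p and w begins with p copies of a, we have y = a^k with 1 ≤ k ≤ p.
Pump with i = 2: xy^2z = a^{p+k} b^{2p+2}. For this to lie in L we would need 2p+2 = 2(p+k)+2, which forces k = 0. But k ≥ 1, so xy^2z ∉ L.
This contradicts the pumping lemma, so L is not regular.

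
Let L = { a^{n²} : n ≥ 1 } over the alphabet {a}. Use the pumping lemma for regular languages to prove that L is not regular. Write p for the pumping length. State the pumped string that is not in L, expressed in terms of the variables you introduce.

Assume L is regular. Let p be the pumping length given by the pumping lemma.
Take w = a^{p²} ∈ L with |w| = p² ≥ p.
Write w = xyz as guaranteed by the lemma, with |xy| ≤ p and |y| > 0.
Then y = a^k for some k with 1 ≤ k ≤ p.
Pump with i = 2: xy^2z = a^{p²+k}. Since 1 ≤ k ≤ p, p² < p²+k ≤ p²+p < (p+1)², so p²+k lies strictly between consecutive squares and is not a perfect square. So xy^2z ∉ L.
Contradiction. Therefore L is not regular.

a^{p²+k}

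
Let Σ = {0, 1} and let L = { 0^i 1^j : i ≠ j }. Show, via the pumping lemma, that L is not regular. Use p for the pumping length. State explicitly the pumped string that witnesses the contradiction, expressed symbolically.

Suppose for contradiction that L is regular, and let p be the pumping length.
Choose w = 0^p 1^{p+p!}. Since p ≠ p+p!, w ∈ L; and |w| ≥ p.
Write w = xyz as guaranteed by the lemma, with |xy| ≤ p and y is nonempty.
Because |xy| ≤ p and w begins with p copies of 0, we have y = 0^k with 1 ≤ k ≤ p.
Since 1 ≤ k ≤ p, k divides p!; set t = 1 + p!/k. Then xy^t z has p + (p!/k)·k = p + p! copies of 0. Now the 0-count equals the 1-count, so i ≠ j fails. So xy^t z = 0^{p+p!} 1^{p+p!} ∉ L.
Contradiction. Therefore L is not regular.

0^{p+p!} 1^{p+p!}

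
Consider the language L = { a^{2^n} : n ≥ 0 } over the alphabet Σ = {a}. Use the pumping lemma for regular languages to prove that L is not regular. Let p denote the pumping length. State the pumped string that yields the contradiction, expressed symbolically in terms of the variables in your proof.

Assume L is regular. Let p be the pumping length given by the pumping lemma.
Take w = a^{2^p} ∈ L with |w| = 2^p ≥ p.
Write w = xyz as guaranteed by the lemma, with |xy| ≤ p and |y| > 0.
Then y = a^k for some k with 1 ≤ k ≤ p.
Pump with i = 2: xy^2z = a^{2^p+k}. Since 1 ≤ k ≤ p < 2^p, we have 2^p < 2^p+k < 2^{p+1}, so 2^p+k is not a power of 2. So xy^2z ∉ L.
This contradicts the pumping lemma, so L is not regular.

a^{2^p+k}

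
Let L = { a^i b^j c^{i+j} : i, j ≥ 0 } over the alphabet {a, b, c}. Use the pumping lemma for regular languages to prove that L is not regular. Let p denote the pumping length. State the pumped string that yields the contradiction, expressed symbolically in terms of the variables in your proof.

Toward a contradiction, assume L is regular with pumping length p.
Take w = a^p b^p c^{2p} ∈ L (with i=j=p, i+j=2p), |w| = 4p ≥ p.
By the pumping lemma, w = xyz with |xy| ≤ p and |y| ≥ 1.
The first p characters of w are a's, so xy (and hence y) consists only of a's. Write y = a^k, 1 ≤ k ≤ p.
Consider xy^2z = a^{p+k} b^p c^{2p}. Now the a- and b-counts sum to 2p+k, but the c-count is 2p ≠ 2p+k. So xy^2z ∉ L.
This contradicts the pumping lemma, so L is not regular.

a^{p+k} b^p c^{2p}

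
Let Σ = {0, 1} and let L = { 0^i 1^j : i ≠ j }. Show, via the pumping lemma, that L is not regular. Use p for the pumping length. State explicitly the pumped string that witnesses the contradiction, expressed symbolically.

Toward a contradiction, assume L is regular with pumping length p.
Choose w = 0^p 1^{p+p!}. Since p ≠ p+p!, w ∈ L; and |w| ≥ p.
Write w = xyz as guaranteed by the lemma, with |xy| ≤ p and |y| > 0.
The first p characters of w are 0's, so xy (and hence y) consists only of 0's. Write y = 0^k, 1 ≤ k ≤ p.
Since 1 ≤ k ≤ p, k divides p!; set t = 1 + p!/k. Then xy^t z has p + (p!/k)·k = p + p! copies of 0. Now the 0-count equals the 1-count, so i ≠ j fails. So xy^t z = 0^{p+p!} 1^{p+p!} ∉ L.
This contradicts the pumping lemma, so L is not regular.

0^{p+p!} 1^{p+p!}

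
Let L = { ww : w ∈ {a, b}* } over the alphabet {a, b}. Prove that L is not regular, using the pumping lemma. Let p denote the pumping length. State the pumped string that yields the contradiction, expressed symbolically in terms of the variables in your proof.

Toward a contradiction, assume L is regular with pumping length p.
Take w = a^p b^p a^p b^p = uu where u = a^pb^p; then w ∈ L and |w| = 4p ≥ p.
The pumping lemma gives a decomposition w = xyz where |xy| ≤ p and |y| ≥ 1.
Because |xy| ≤ p and w begins with p copies of a, we have y = a^k with 1 ≤ k ≤ p.
Pump with i = 2: xy^2z = a^{p+k} b^p a^p b^p, of length 4p+k. Suppose this equals vv. The string starts with a and ends with b, so v does too; thus the boundary between the two copies of v is a b→a transition. There is exactly one such transition, at position 2p+k, so |v| = 2p+k and |vv| = 4p+2k ≠ 4p+k since k ≥ 1. So xy^2z ∉ L.
This is a contradiction; hence L is not regular.

a^{p+k} b^p a^p b^p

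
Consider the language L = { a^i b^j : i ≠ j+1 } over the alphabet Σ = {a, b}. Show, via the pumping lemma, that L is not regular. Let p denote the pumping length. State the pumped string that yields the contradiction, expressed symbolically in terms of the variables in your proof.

Assume L is regular. Let p be the pumping length given by the pumping lemma.
Choose w = a^p b^{p+p!-1}. Since p ≠ (p+p!-1)+1 = p+p!, w ∈ L; and |w| ≥ p.
By the pumping lemma, w = xyz with |xy| ≤ p and |y| > 0.
Because |xy| ≤ p and w begins with p copies of a, we have y = a^k with 1 ≤ k ≤ p.
Since 1 ≤ k ≤ p, k divides p!; set t = 1 + p!/k. Then xy^t z has p + (p!/k)·k = p + p! copies of a. Now the a-count is p+p! and (b-count)+1 = (p+p!-1)+1 = p+p!, so i ≠ j+1 fails. So xy^t z = a^{p+p!} b^{p+p!-1} ∉ L.
This contradicts the pumping lemma, so L is not regular.

a^{p+p!} b^{p+p!-1}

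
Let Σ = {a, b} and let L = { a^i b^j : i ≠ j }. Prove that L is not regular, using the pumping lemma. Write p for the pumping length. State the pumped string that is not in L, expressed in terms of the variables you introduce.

Toward a contradiction, assume L is regular with pumping length p.
Choose w = a^p b^{p+p!}. Since p ≠ p+p!, w ∈ L; and |w| ≥ p.
Write w = xyz as guaranteed by the lemma, with |xy| ≤ p and y is nonempty.
Because |xy| ≤ p and w begins with p copies of a, we have y = a^k with 1 ≤ k ≤ p.
Since 1 ≤ k ≤ p, k divides p!; set t = 1 + p!/k. Then xy^t z has p + (p!/k)·k = p + p! copies of a. Now the a-count equals the b-count, so i ≠ j fails. So xy^t z = a^{p+p!} b^{p+p!} ∉ L.
This contradicts the pumping lemma, so L is not regular.

a^{p+p!} b^{p+p!}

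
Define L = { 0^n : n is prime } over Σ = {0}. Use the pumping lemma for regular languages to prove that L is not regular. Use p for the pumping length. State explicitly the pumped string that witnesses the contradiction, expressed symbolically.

0^{q(1+k)}

Toward a contradiction, assume L is regular with pumping length p.
Let q be a prime with q ≥ p+2 (infinitely many primes exist), and take w = 0^q ∈ L with |w| = q ≥ p.
Write w = xyz as guaranteed by the lemma, with |xy| ≤ p and |y| > 0.
Then y = 0^k for some k with 1 ≤ k ≤ p.
Since 1 ≤ k ≤ p, |xz| = q-k. Pump with i = q+1: |xy^{q+1}z| = (q-k)+(q+1)k = q+qk = q(1+k), which is composite (both factors ≥ 2). So xy^{q+1}z = 0^{q(1+k)} ∉ L.
This is a contradiction; hence L is not regular.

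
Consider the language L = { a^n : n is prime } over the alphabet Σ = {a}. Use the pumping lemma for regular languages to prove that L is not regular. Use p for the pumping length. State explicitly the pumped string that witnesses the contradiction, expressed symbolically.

Toward a contradiction, assume L is regular with pumping length p.
Let q be a prime with q ≥ p+2 (infinitely many primes exist), and take w = a^q ∈ L with |w| = q ≥ p.
The pumping lemma gives a decomposition w = xyz where |xy| ≤ p and y is nonempty.
Then y = a^k for some k with 1 ≤ k ≤ p.
Since 1 ≤ k ≤ p, |xz| = q-k. Pump with i = q+1: |xy^{q+1}z| = (q-k)+(q+1)k = q+qk = q(1+k), which is composite (both factors ≥ 2). So xy^{q+1}z = a^{q(1+k)} ∉ L.
This is a contradiction; hence L is not regular.

a^{q(1+k)}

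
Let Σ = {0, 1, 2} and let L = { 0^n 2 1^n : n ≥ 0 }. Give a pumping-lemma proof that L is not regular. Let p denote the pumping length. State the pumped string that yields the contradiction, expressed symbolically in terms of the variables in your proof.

Assume L is regular. Let p be the pumping length given by the pumping lemma.
Take w = 0^p 2 1^p ∈ L with |w| = 2p+1 ≥ p.
By the pumping lemma, w = xyz with |xy| ≤ p and |y| ≥ 1.
The first p characters of w are 0's, so xy (and hence y) consists only of 0's. Write y = 0^k, 1 ≤ k ≤ p.
Pump with i = 2: xy^2z = 0^{p+k} 2 1^p, which would require p+k = p. But k ≥ 1, so xy^2z ∉ L.
This contradicts the pumping lemma, so L is not regular.

0^{p+k} 2 1^p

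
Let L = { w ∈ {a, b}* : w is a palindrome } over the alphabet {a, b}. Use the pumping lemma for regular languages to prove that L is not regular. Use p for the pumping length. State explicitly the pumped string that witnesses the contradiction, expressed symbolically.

Assume L is regular; let p be its pumping constant.
Take w = a^p b a^p, a palindrome of length 2p+1 ≥ p.
Write w = xyz as guaranteed by the lemma, with |xy| ≤ p and |y| ≥ 1.
The first p characters of w are a's, so xy (and hence y) consists only of a's. Write y = a^k, 1 ≤ k ≤ p.
Pump with i = 2: xy^2z = a^{p+k} b a^p. Its reverse is a^p b a^{p+k}, which differs from xy^2z since k ≥ 1. So xy^2z is not a palindrome and xy^2z ∉ L.
This is a contradiction; hence L is not regular.

a^{p+k} b a^p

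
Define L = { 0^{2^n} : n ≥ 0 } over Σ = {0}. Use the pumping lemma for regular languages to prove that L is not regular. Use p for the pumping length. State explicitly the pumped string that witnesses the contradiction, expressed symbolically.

Toward a contradiction, assume L is regular with pumping length p.
Take w = 0^{2^p} ∈ L with |w| = 2^p ≥ p.
The pumping lemma gives a decomposition w = xyz where |xy| ≤ p and y is nonempty.
Then y = 0^k for some k with 1 ≤ k ≤ p.
Pump with i = 2: xy^2z = 0^{2^p+k}. Since 1 ≤ k ≤ p < 2^p, we have 2^p < 2^p+k < 2^{p+1}, so 2^p+k is not a power of 2. So xy^2z ∉ L.
This contradicts the pumping lemma, so L is not regular.

0^{2^p+k}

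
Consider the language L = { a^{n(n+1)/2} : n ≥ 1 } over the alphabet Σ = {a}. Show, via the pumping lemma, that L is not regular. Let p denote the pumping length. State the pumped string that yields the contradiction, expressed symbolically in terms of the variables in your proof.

a^{p(p+1)/2+k}

Assume L is regular; let p be its pumping constant.
Take w = a^{p(p+1)/2} ∈ L with |w| = p(p+1)/2 ≥ p.
Write w = xyz as guaranteed by the lemma, with |xy| ≤ p and |y| > 0.
Then y = a^k for some k with 1 ≤ k ≤ p.
Pump with i = 2: xy^2z = a^{p(p+1)/2+k}. Since 1 ≤ k ≤ p, p(p+1)/2 < p(p+1)/2+k ≤ p(p+1)/2+p < (p+1)(p+2)/2, so p(p+1)/2+k is strictly between consecutive triangular numbers. So xy^2z ∉ L.
Contradiction. Therefore L is not regular.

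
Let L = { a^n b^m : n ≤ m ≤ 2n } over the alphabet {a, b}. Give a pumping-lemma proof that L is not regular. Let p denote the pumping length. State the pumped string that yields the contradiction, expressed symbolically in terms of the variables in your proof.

Assume L is regular. Let p be the pumping length given by the pumping lemma.
Take w = a^p b^p ∈ L (since p ≤ p ≤ 2p), with |w| = 2p ≥ p.
By the pumping lemma, w = xyz with |xy| ≤ p and |y| > 0.
Because |xy| ≤ p and w begins with p copies of a, we have y = a^k with 1 ≤ k ≤ p.
Pump with i = 2: xy^2z = a^{p+k} b^p. Now n = p+k > p = m, so the condition n ≤ m fails. Thus xy^2z ∉ L.
Contradiction. Therefore L is not regular.

a^{p+k} b^p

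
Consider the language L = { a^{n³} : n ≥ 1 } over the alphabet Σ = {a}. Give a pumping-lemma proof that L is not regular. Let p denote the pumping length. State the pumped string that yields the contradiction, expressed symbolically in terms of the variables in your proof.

a^{p³+k}

Suppose for contradiction that L is regular, and let p be the pumping length.
Take w = a^{p³} ∈ L with |w| = p³ ≥ p.
By the pumping lemma, w = xyz with |xy| ≤ p and |y| > 0.
Then y = a^k for some k with 1 ≤ k ≤ p.
Pump with i = 2: xy^2z = a^{p³+k}. Since 1 ≤ k ≤ p, p³ < p³+k ≤ p³+p < p³+3p²+3p+1 = (p+1)³, so p³+k is not a perfect cube. So xy^2z ∉ L.
This is a contradiction; hence L is not regular.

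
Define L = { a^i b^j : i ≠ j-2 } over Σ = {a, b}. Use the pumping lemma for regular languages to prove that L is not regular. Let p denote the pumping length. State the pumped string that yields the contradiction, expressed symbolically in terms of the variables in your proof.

Assume L is regular. Let p be the pumping length given by the pumping lemma.
Choose w = a^p b^{p+p!+2}. Since p ≠ (p+p!+2)-2 = p+p!, w ∈ L; and |w| ≥ p.
Write w = xyz as guaranteed by the lemma, with |xy| ≤ p and |y| ≥ 1.
The first p characters of w are a's, so xy (and hence y) consists only of a's. Write y = a^k, 1 ≤ k ≤ p.
Since 1 ≤ k ≤ p, k divides p!; set t = 1 + p!/k. Then xy^t z has p + (p!/k)·k = p + p! copies of a. Now the a-count is p+p! and (b-count)-2 = (p+p!+2)-2 = p+p!, so i ≠ j-2 fails. So xy^t z = a^{p+p!} b^{p+p!+2} ∉ L.
This contradicts the pumping lemma, so L is not regular.

a^{p+p!} b^{p+p!+2}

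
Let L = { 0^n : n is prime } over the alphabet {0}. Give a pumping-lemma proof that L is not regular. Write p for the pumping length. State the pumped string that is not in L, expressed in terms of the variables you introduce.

0^{q(1+k)}

Toward a contradiction, assume L is regular with pumping length p.
Let q be a prime with q ≥ p+2 (infinitely many primes exist), and take w = 0^q ∈ L with |w| = q ≥ p.
Write w = xyz as guaranteed by the lemma, with |xy| ≤ p and |y| ≥ 1.
Then y = 0^k for some k with 1 ≤ k ≤ p.
Since 1 ≤ k ≤ p, |xz| = q-k. Pump with i = q+1: |xy^{q+1}z| = (q-k)+(q+1)k = q+qk = q(1+k), which is composite (both factors ≥ 2). So xy^{q+1}z = 0^{q(1+k)} ∉ L.
This contradicts the pumping lemma, so L is not regular.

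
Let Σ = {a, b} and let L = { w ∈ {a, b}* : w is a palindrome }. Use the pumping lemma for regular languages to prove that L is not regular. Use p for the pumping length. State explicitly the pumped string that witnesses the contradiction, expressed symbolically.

a^{p+k} b a^p

Suppose for contradiction that L is regular, and let p be the pumping length.
Take w = a^p b a^p, a palindrome of length 2p+1 ≥ p.
The pumping lemma gives a decomposition w = xyz where |xy| ≤ p and |y| ≥ 1.
Because |xy| ≤ p and w begins with p copies of a, we have y = a^k with 1 ≤ k ≤ p.
Pump with i = 2: xy^2z = a^{p+k} b a^p. Its reverse is a^p b a^{p+k}, which differs from xy^2z since k ≥ 1. So xy^2z is not a palindrome and xy^2z ∉ L.
This contradicts the pumping lemma, so L is not regular.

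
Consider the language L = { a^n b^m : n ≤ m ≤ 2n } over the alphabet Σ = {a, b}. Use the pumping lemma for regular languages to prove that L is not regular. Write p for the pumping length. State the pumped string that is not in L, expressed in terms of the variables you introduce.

a^{p+k} b^p

Assume L is regular. Let p be the pumping length given by the pumping lemma.
Take w = a^p b^p ∈ L (since p ≤ p ≤ 2p), with |w| = 2p ≥ p.
Write w = xyz as guaranteed by the lemma, with |xy| ≤ p and |y| ≥ 1.
The first p characters of w are a's, so xy (and hence y) consists only of a's. Write y = a^k, 1 ≤ k ≤ p.
Pump with i = 2: xy^2z = a^{p+k} b^p. Now n = p+k > p = m, so the condition n ≤ m fails. Thus xy^2z ∉ L.
This is a contradiction; hence L is not regular.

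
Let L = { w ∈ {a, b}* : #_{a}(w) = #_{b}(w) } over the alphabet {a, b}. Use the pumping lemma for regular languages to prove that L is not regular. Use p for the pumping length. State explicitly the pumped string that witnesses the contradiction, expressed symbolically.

a^{p+k} b^p

Assume L is regular. Let p be the pumping length given by the pumping lemma.
Choose w = a^p b^p ∈ L with |w| = 2p ≥ p.
The pumping lemma gives a decomposition w = xyz where |xy| ≤ p and |y| > 0.
Because |xy| ≤ p and w begins with p copies of a, we have y = a^k with 1 ≤ k ≤ p.
Pump with i = 2: xy^2z = a^{p+k} b^p has p+k occurrences of a but only p of b. Since k ≥ 1 the counts differ, so xy^2z ∉ L.
Contradiction. Therefore L is not regular.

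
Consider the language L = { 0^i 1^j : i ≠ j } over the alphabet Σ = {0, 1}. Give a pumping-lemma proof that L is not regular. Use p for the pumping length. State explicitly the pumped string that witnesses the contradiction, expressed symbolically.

0^{p+p!} 1^{p+p!}

Assume L is regular. Let p be the pumping length given by the pumping lemma.
Choose w = 0^p 1^{p+p!}. Since p ≠ p+p!, w ∈ L; and |w| ≥ p.
By the pumping lemma, w = xyz with |xy| ≤ p and |y| > 0.
Since the first p symbols of w are all 0's and |xy| ≤ p, y lies entirely in the leading 0-block: y = 0^k for some k with 1 ≤ k ≤ p.
Since 1 ≤ k ≤ p, k divides p!; set t = 1 + p!/k. Then xy^t z has p + (p!/k)·k = p + p! copies of 0. Now the 0-count equals the 1-count, so i ≠ j fails. So xy^t z = 0^{p+p!} 1^{p+p!} ∉ L.
This is a contradiction; hence L is not regular.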